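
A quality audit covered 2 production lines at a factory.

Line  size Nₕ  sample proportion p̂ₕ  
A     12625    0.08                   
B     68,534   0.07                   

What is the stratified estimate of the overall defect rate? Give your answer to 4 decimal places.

N = 12625 + 68534 = 81159.
Overall proportion = Σ (Nₕ/N)·p̂ₕ.
Σ Nₕp̂ₕ = 1010 + 4797.38 = 5807.38.
5807.38 / 81159 = 0.071556... → 0.0716.

0.0716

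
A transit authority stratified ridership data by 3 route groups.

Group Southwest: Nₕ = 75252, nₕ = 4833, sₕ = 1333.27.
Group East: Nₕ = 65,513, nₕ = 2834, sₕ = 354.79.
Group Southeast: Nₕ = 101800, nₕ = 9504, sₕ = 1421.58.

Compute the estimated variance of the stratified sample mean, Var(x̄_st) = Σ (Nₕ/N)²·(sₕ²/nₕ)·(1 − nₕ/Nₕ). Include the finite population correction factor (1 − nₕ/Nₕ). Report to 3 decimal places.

N = 242565; Wₕ = Nₕ/N.
group Southwest: (75252/242565)²·1333.27²/4833·(1 − 4833/75252) = 33.126156
group East: (65513/242565)²·354.79²/2834·(1 − 2834/65513) = 3.099818
group Southeast: (101800/242565)²·1421.58²/9504·(1 − 9504/101800) = 33.955534
Sum = 70.181508 → 70.182.

70.182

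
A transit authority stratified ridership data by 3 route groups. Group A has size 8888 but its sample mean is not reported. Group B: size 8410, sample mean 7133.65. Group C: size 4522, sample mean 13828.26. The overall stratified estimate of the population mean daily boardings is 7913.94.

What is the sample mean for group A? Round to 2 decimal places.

Σ Nₕx̄ₕ = N·μ, so 8888·x̄_A = 21820·7913.94 − (8410·7133.65 + 4522·13828.26).
= 172682170.8 − 122525388.22 = 50156782.58.
x̄_A = 50156782.58 / 8888 = 5643.2024... → 5643.20.

5643.20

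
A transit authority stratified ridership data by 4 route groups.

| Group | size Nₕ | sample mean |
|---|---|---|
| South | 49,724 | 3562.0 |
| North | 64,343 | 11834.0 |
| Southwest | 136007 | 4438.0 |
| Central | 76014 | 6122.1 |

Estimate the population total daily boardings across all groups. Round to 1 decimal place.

2007516325.4

South: 49724·3562.0 = 177116888
North: 64343·11834.0 = 761435062
Southwest: 136007·4438.0 = 603599066
Central: 76014·6122.1 = 465365309.4
τ̂ = Σ Nₕx̄ₕ = 2007516325.4.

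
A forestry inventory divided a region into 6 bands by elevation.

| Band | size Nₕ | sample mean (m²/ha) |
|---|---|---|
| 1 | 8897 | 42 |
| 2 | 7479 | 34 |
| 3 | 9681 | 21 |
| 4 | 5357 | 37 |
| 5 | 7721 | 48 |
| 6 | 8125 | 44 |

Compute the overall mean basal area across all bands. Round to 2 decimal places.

37.19

N = 47260; weights Wₕ = Nₕ/N = (0.1883, 0.1583, 0.2048, 0.1134, 0.1634, 0.1719).
x̄_st = Σ Wₕ·x̄ₕ = 0.1883·42 + 0.1583·34 + 0.2048·21 + 0.1134·37 + 0.1634·48 + 0.1719·44 ≈ 37.1895...
→ 37.19.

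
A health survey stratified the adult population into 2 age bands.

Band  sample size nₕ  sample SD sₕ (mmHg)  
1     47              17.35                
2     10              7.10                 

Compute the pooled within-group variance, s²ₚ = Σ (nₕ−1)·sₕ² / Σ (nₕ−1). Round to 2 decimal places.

Degrees of freedom: 46 + 9 = 55.
Σ(nₕ−1)sₕ² = 46·301.0225 + 9·50.41 = 14300.725.
s²ₚ = 14300.725 / 55 = 260.0132... → 260.01.

260.01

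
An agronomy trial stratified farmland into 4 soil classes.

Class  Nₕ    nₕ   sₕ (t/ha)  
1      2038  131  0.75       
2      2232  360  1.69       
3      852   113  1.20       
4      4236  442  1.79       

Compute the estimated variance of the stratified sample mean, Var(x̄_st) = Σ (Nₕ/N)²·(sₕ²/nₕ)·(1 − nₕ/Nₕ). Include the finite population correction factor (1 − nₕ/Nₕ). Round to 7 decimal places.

0.0019911

N = 9358; Wₕ = Nₕ/N.
class 1: (2038/9358)²·0.75²/131·(1 − 131/2038) = 0.0001905636
class 2: (2232/9358)²·1.69²/360·(1 − 360/2232) = 0.0003785340
class 3: (852/9358)²·1.20²/113·(1 − 113/852) = 0.0000916225
class 4: (4236/9358)²·1.79²/442·(1 − 442/4236) = 0.0013303655
Sum = 0.0019910856 → 0.0019911.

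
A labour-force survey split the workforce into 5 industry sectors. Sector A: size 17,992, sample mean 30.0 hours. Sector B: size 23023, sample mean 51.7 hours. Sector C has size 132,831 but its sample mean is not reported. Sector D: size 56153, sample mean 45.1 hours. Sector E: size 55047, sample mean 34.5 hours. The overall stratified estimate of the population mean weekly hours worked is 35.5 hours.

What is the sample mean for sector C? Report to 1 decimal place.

N = 17992 + 23023 + 132831 + 56153 + 55047 = 285046.
Overall total = μ·N = 35.5·285046 = 10119133.
Subtract the known strata: 17992·30.0 + 23023·51.7 + 56153·45.1 + 55047·34.5 = 6161670.9.
Remaining total for sector C: 10119133 − 6161670.9 = 3957462.1.
Divide by its size: 3957462.1 / 132831 = 29.793... → 29.8.

29.8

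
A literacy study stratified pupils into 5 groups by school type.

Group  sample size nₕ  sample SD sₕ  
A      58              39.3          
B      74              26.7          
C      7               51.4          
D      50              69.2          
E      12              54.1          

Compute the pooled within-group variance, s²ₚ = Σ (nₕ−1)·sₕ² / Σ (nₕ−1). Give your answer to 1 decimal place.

A: (58−1)·39.3² = 57·1544.49 = 88035.93
B: (74−1)·26.7² = 73·712.89 = 52040.97
C: (7−1)·51.4² = 6·2641.96 = 15851.76
D: (50−1)·69.2² = 49·4788.64 = 234643.36
E: (12−1)·54.1² = 11·2926.81 = 32194.91
Numerator = 422766.93; denominator = Σ(nₕ−1) = 196.
s²ₚ = 422766.93/196 = 2156.974... → 2157.0.

2157.0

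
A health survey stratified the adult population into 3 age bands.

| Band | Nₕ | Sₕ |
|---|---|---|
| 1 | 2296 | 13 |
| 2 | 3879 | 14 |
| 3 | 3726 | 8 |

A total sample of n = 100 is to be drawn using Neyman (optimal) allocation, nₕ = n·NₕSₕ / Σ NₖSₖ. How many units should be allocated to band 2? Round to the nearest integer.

48

1: NₕSₕ = 2296·13 = 29848
2: NₕSₕ = 3879·14 = 54306
3: NₕSₕ = 3726·8 = 29808
Σ NₕSₕ = 113962.
n_2 = 100·54306/113962 = 47.653... → 48.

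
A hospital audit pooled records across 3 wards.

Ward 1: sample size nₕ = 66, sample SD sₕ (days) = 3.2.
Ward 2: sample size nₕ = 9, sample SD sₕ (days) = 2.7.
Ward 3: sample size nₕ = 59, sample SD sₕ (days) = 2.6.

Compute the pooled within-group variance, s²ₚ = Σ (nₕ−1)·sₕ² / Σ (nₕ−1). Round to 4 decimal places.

8.5191

Degrees of freedom: 65 + 8 + 58 = 131.
Σ(nₕ−1)sₕ² = 65·10.24 + 8·7.29 + 58·6.76 = 1116.
s²ₚ = 1116 / 131 = 8.519084... → 8.5191.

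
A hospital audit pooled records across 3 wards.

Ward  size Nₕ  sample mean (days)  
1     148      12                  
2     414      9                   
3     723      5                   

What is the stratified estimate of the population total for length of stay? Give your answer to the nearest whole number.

Population total = Σ Nₕ·x̄ₕ (each stratum's size times its mean).
148·12 + 414·9 + 723·5 = 1776 + 3726 + 3615 = 9117.

9117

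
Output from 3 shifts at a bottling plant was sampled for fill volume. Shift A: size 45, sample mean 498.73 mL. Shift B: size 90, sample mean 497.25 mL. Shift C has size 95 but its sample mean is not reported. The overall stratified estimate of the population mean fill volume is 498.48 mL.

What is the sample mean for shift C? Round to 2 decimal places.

N = 45 + 90 + 95 = 230.
Overall total = μ·N = 498.48·230 = 114650.4.
Subtract the known strata: 45·498.73 + 90·497.25 = 67195.35.
Remaining total for shift C: 114650.4 − 67195.35 = 47455.05.
Divide by its size: 47455.05 / 95 = 499.5268... → 499.53.

499.53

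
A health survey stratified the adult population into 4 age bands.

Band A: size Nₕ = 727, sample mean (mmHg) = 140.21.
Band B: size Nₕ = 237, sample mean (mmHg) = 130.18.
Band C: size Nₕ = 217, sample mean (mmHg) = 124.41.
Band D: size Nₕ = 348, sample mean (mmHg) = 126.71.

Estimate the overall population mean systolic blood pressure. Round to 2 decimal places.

133.34

N = 1529; weights Wₕ = Nₕ/N = (0.4755, 0.1550, 0.1419, 0.2276).
x̄_st = Σ Wₕ·x̄ₕ = 0.4755·140.21 + 0.1550·130.18 + 0.1419·124.41 + 0.2276·126.71 ≈ 133.3403...
→ 133.34.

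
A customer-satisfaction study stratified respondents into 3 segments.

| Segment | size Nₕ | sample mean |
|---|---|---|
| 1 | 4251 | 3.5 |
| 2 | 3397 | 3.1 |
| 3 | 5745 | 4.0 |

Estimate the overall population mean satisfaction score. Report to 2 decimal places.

3.61

N = 13393; weights Wₕ = Nₕ/N = (0.3174, 0.2536, 0.4290).
x̄_st = Σ Wₕ·x̄ₕ = 0.3174·3.5 + 0.2536·3.1 + 0.4290·4.0 ≈ 3.6130...
→ 3.61.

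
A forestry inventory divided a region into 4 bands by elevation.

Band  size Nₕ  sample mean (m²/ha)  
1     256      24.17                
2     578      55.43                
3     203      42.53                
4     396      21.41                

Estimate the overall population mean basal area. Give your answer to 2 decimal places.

38.62

N = 1433; weights Wₕ = Nₕ/N = (0.1786, 0.4033, 0.1417, 0.2763).
x̄_st = Σ Wₕ·x̄ₕ = 0.1786·24.17 + 0.4033·55.43 + 0.1417·42.53 + 0.2763·21.41 ≈ 38.6169...
→ 38.62.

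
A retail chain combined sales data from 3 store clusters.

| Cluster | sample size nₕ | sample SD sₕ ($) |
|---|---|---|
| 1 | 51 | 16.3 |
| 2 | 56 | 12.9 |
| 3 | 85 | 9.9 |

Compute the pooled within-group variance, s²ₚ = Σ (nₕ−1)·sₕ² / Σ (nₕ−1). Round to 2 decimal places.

162.27

1: (51−1)·16.3² = 50·265.69 = 13284.5
2: (56−1)·12.9² = 55·166.41 = 9152.55
3: (85−1)·9.9² = 84·98.01 = 8232.84
Numerator = 30669.89; denominator = Σ(nₕ−1) = 189.
s²ₚ = 30669.89/189 = 162.2746... → 162.27.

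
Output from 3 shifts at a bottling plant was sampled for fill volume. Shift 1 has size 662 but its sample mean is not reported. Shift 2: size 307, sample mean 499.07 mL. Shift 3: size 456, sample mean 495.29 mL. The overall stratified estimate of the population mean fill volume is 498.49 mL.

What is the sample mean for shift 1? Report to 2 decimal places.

500.43

Σ Nₕx̄ₕ = N·μ, so 662·x̄_1 = 1425·498.49 − (307·499.07 + 456·495.29).
= 710348.25 − 379066.73 = 331281.52.
x̄_1 = 331281.52 / 662 = 500.4253... → 500.43.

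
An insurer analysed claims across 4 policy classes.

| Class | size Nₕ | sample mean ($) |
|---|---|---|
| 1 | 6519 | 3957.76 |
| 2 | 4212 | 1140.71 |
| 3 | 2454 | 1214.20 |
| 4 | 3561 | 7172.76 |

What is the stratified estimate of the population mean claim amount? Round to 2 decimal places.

N = 16746; weights Wₕ = Nₕ/N = (0.3893, 0.2515, 0.1465, 0.2126).
x̄_st = Σ Wₕ·x̄ₕ = 0.3893·3957.76 + 0.2515·1140.71 + 0.1465·1214.20 + 0.2126·7172.76 ≈ 3530.8225...
→ 3530.82.

3530.82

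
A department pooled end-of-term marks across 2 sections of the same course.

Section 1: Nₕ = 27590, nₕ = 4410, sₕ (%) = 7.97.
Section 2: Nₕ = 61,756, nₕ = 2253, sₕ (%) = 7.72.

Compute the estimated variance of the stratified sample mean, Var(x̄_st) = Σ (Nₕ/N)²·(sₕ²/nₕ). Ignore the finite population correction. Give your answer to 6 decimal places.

0.014012

N = 89346; Wₕ = Nₕ/N.
section 1: (27590/89346)²·7.97²/4410 = 0.001373508
section 2: (61756/89346)²·7.72²/2253 = 0.012638092
Sum = 0.014011600 → 0.014012.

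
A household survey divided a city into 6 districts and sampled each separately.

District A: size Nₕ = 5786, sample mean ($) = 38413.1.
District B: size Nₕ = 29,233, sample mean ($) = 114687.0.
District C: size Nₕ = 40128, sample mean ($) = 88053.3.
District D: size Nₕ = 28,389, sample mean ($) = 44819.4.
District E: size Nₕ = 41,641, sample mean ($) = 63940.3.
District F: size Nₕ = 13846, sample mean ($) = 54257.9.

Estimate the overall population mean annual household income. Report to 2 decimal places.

N = 159023; weights Wₕ = Nₕ/N = (0.0364, 0.1838, 0.2523, 0.1785, 0.2619, 0.0871).
x̄_st = Σ Wₕ·x̄ₕ = 0.0364·38413.1 + 0.1838·114687.0 + 0.2523·88053.3 + 0.1785·44819.4 + 0.2619·63940.3 + 0.0871·54257.9 ≈ 74168.3716...
→ 74168.37.

74168.37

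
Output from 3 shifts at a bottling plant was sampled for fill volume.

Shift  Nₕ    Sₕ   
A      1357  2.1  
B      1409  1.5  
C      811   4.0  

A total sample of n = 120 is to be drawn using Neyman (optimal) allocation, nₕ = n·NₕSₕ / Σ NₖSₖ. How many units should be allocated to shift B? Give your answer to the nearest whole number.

31

Σ NₕSₕ = 1357·2.1 + 1409·1.5 + 811·4.0 = 8207.2.
Share for B: 2113.5/8207.2 = 0.25752.
n_B = 120 × 0.25752 = 30.902... → 31.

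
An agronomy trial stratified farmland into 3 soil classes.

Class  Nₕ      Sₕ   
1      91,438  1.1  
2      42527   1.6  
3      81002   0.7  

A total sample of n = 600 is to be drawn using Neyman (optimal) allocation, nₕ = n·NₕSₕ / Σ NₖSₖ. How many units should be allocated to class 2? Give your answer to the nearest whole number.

1: NₕSₕ = 91438·1.1 = 100581.8
2: NₕSₕ = 42527·1.6 = 68043.2
3: NₕSₕ = 81002·0.7 = 56701.4
Σ NₕSₕ = 225326.4.
n_2 = 600·68043.2/225326.4 = 181.186... → 181.

181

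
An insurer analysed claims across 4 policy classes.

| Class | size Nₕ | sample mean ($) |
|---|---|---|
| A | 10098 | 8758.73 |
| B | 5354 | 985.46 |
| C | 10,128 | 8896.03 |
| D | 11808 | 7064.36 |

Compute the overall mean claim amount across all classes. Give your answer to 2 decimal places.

x̄_st = (Σ Nₕx̄ₕ) / (Σ Nₕ) = (10098·8758.73 + 5354·985.46 + 10128·8896.03 + 11808·7064.36) / 37388
= 267236763.1 / 37388 = 7147.6614... → 7147.66.

7147.66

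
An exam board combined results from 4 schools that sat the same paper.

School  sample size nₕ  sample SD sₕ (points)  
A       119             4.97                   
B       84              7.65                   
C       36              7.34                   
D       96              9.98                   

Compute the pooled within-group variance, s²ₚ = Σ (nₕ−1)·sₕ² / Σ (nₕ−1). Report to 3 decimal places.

57.764

Degrees of freedom: 118 + 83 + 35 + 95 = 331.
Σ(nₕ−1)sₕ² = 118·24.7009 + 83·58.5225 + 35·53.8756 + 95·99.6004 = 19119.7577.
s²ₚ = 19119.7577 / 331 = 57.76362... → 57.764.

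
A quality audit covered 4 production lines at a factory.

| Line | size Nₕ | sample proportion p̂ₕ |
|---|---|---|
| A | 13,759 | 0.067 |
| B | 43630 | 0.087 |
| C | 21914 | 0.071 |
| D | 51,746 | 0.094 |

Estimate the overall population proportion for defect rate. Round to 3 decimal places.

Wₕ = Nₕ/N with N = 131049: 0.1050, 0.3329, 0.1672, 0.3949.
p̂_st = 0.1050·0.067 + 0.3329·0.087 + 0.1672·0.071 + 0.3949·0.094 ≈ 0.08499... → 0.085.

0.085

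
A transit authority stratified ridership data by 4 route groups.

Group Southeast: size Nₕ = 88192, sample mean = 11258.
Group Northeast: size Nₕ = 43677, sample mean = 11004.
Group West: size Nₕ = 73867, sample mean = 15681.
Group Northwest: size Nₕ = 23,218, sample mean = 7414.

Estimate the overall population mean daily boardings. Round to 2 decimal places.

N = 228954; weights Wₕ = Nₕ/N = (0.3852, 0.1908, 0.3226, 0.1014).
x̄_st = Σ Wₕ·x̄ₕ = 0.3852·11258 + 0.1908·11004 + 0.3226·15681 + 0.1014·7414 ≈ 12246.7130...
→ 12246.71.

12246.71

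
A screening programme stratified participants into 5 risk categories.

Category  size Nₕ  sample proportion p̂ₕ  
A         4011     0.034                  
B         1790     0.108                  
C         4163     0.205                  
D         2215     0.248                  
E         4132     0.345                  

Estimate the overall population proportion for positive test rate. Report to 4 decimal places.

0.1936

N = 4011 + 1790 + 4163 + 2215 + 4132 = 16311.
Overall proportion = Σ (Nₕ/N)·p̂ₕ.
Σ Nₕp̂ₕ = 136.374 + 193.32 + 853.415 + 549.32 + 1425.54 = 3157.969.
3157.969 / 16311 = 0.193610... → 0.1936.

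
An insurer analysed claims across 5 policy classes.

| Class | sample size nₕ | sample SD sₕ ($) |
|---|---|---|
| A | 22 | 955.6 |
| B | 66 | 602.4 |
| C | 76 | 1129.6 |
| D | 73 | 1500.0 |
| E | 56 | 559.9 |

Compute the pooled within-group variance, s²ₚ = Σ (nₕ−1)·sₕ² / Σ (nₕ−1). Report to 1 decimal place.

1103144.9

A: (22−1)·955.6² = 21·913171.36 = 19176598.56
B: (66−1)·602.4² = 65·362885.76 = 23587574.4
C: (76−1)·1129.6² = 75·1275996.16 = 95699712
D: (73−1)·1500.0² = 72·2250000 = 162000000
E: (56−1)·559.9² = 55·313488.01 = 17241840.55
Numerator = 317705725.51; denominator = Σ(nₕ−1) = 288.
s²ₚ = 317705725.51/288 = 1103144.880... → 1103144.9.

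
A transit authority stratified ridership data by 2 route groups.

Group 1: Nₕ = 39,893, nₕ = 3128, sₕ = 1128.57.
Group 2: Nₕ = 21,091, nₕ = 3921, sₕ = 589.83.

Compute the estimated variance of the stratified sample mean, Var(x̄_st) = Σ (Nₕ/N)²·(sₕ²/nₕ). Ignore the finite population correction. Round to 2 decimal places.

184.85

N = 60984; Wₕ = Nₕ/N.
group 1: (39893/60984)²·1128.57²/3128 = 174.24160
group 2: (21091/60984)²·589.83²/3921 = 10.61254
Sum = 184.85414 → 184.85.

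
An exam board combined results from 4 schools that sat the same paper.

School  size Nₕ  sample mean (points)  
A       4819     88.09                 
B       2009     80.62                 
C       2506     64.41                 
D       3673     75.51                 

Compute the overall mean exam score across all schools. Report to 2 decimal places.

78.82

x̄_st = (Σ Nₕx̄ₕ) / (Σ Nₕ) = (4819·88.09 + 2009·80.62 + 2506·64.41 + 3673·75.51) / 13007
= 1025230.98 / 13007 = 78.8215... → 78.82.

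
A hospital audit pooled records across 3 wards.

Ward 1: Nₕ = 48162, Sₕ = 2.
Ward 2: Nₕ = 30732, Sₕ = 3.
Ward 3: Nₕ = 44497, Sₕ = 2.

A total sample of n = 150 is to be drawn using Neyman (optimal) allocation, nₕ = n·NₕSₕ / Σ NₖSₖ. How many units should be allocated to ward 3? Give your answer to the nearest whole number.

1: NₕSₕ = 48162·2 = 96324
2: NₕSₕ = 30732·3 = 92196
3: NₕSₕ = 44497·2 = 88994
Σ NₕSₕ = 277514.
n_3 = 150·88994/277514 = 48.102... → 48.

48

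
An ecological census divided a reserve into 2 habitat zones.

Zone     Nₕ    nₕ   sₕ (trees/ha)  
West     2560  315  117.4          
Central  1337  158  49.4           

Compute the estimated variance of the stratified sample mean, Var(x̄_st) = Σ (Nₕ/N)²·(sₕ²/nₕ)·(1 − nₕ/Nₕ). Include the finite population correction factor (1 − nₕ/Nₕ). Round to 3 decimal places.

18.162

N = 3897. Term for each stratum: Wₕ²sₕ²/nₕ·(1−nₕ/Nₕ).
Var(x̄_st) = 16.558506 + 1.603176 = 18.161682 → 18.162.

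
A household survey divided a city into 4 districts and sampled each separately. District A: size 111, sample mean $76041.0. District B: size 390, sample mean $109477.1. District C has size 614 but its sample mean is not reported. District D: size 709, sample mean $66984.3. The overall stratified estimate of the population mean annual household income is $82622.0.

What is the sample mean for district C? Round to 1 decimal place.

N = 111 + 390 + 614 + 709 = 1824.
Overall total = μ·N = 82622.0·1824 = 150702528.
Subtract the known strata: 111·76041.0 + 390·109477.1 + 709·66984.3 = 98628488.7.
Remaining total for district C: 150702528 − 98628488.7 = 52074039.3.
Divide by its size: 52074039.3 / 614 = 84811.139... → 84811.1.

84811.1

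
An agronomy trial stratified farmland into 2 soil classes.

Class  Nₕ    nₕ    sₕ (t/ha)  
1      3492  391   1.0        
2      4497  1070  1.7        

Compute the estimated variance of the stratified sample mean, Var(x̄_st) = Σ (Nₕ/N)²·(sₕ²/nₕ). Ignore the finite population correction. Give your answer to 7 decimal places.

N = 7989. Term for each stratum: Wₕ²sₕ²/nₕ.
Var(x̄_st) = 0.0004886376 + 0.0008558054 = 0.0013444429 → 0.0013444.

0.0013444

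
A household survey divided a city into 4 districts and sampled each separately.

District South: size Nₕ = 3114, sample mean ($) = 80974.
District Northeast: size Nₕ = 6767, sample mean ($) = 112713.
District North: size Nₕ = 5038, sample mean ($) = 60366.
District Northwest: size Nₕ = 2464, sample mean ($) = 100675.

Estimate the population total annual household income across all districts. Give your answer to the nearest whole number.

South: 3114·80974 = 252153036
Northeast: 6767·112713 = 762728871
North: 5038·60366 = 304123908
Northwest: 2464·100675 = 248063200
τ̂ = Σ Nₕx̄ₕ = 1567069015.

1567069015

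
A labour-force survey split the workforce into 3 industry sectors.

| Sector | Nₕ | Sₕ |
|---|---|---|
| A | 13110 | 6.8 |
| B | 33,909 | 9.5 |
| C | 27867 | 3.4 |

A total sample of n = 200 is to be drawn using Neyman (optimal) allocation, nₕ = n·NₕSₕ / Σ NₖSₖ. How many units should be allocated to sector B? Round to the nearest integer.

Σ NₕSₕ = 13110·6.8 + 33909·9.5 + 27867·3.4 = 506031.3.
Share for B: 322135.5/506031.3 = 0.63659.
n_B = 200 × 0.63659 = 127.318... → 127.

127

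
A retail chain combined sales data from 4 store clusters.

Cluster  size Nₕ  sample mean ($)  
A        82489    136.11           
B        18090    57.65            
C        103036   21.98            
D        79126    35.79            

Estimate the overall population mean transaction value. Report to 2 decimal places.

x̄_st = (Σ Nₕx̄ₕ) / (Σ Nₕ) = (82489·136.11 + 18090·57.65 + 103036·21.98 + 79126·35.79) / 282741
= 17367117.11 / 282741 = 61.4241... → 61.42.

61.42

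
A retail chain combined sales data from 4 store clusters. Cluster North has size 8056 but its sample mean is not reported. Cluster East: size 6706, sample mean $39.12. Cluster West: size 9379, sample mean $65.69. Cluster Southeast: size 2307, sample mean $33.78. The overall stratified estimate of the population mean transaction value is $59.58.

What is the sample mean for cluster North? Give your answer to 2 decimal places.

76.89

Σ Nₕx̄ₕ = N·μ, so 8056·x̄_North = 26448·59.58 − (6706·39.12 + 9379·65.69 + 2307·33.78).
= 1575771.84 − 956375.69 = 619396.15.
x̄_North = 619396.15 / 8056 = 76.8863... → 76.89.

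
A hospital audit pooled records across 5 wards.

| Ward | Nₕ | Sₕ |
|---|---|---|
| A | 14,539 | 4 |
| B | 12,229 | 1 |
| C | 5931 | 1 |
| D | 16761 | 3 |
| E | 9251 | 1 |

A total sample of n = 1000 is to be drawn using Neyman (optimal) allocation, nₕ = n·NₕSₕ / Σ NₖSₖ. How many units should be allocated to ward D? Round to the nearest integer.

370

A: NₕSₕ = 14539·4 = 58156
B: NₕSₕ = 12229·1 = 12229
C: NₕSₕ = 5931·1 = 5931
D: NₕSₕ = 16761·3 = 50283
E: NₕSₕ = 9251·1 = 9251
Σ NₕSₕ = 135850.
n_D = 1000·50283/135850 = 370.136... → 370.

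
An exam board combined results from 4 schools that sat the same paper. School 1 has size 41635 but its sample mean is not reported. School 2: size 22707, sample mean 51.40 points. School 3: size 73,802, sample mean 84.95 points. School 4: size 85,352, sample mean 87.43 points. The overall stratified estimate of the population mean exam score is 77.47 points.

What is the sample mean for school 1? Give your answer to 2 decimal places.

58.01

Σ Nₕx̄ₕ = N·μ, so 41635·x̄_1 = 223496·77.47 − (22707·51.40 + 73802·84.95 + 85352·87.43).
= 17314235.12 − 14898945.06 = 2415290.06.
x̄_1 = 2415290.06 / 41635 = 58.0110... → 58.01.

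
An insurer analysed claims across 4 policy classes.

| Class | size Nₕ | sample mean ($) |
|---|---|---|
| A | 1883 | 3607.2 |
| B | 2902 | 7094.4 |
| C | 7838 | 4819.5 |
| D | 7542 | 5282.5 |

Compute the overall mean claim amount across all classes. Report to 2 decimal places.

x̄_st = (Σ Nₕx̄ₕ) / (Σ Nₕ) = (1883·3607.2 + 2902·7094.4 + 7838·4819.5 + 7542·5282.5) / 20165
= 104996162.4 / 20165 = 5206.8516... → 5206.85.

5206.85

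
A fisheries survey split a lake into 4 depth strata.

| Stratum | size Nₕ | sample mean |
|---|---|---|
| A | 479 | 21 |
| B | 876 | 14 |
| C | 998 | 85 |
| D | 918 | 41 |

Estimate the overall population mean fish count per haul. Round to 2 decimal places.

44.27

N = 479 + 876 + 998 + 918 = 3271.
Overall mean = Σ (Nₕ/N)·x̄ₕ — weight by population share, not a simple average.
Σ Nₕx̄ₕ = 479·21 + 876·14 + 998·85 + 918·41 = 10059 + 12264 + 84830 + 37638 = 144791.
Divide by N: 144791 / 3271 = 44.2651... → 44.27.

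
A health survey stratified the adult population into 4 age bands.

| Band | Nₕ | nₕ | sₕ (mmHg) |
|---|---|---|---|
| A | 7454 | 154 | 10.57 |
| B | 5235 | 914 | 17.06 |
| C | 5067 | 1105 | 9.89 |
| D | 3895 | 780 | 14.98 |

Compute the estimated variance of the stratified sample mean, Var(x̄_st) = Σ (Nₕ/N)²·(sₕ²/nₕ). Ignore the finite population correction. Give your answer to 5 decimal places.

N = 21651; Wₕ = Nₕ/N.
band A: (7454/21651)²·10.57²/154 = 0.08599082
band B: (5235/21651)²·17.06²/914 = 0.01861613
band C: (5067/21651)²·9.89²/1105 = 0.00484815
band D: (3895/21651)²·14.98²/780 = 0.00931082
Sum = 0.11876592 → 0.11877.

0.11877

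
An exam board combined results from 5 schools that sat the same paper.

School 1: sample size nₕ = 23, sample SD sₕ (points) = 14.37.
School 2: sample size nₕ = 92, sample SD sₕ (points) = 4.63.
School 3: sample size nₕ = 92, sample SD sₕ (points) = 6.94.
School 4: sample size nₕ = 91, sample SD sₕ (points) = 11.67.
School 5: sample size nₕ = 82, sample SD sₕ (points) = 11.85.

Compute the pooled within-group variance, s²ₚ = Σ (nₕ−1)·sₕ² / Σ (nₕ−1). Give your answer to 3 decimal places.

92.021

Degrees of freedom: 22 + 91 + 91 + 90 + 81 = 375.
Σ(nₕ−1)sₕ² = 22·206.4969 + 91·21.4369 + 91·48.1636 + 90·136.1889 + 81·140.4225 = 34507.8008.
s²ₚ = 34507.8008 / 375 = 92.02080... → 92.021.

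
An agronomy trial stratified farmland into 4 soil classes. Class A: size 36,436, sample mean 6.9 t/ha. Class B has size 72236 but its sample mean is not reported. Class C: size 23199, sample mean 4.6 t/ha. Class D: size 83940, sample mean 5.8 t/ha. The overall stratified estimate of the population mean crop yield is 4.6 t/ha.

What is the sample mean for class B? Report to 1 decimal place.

N = 36436 + 72236 + 23199 + 83940 = 215811.
Overall total = μ·N = 4.6·215811 = 992730.6.
Subtract the known strata: 36436·6.9 + 23199·4.6 + 83940·5.8 = 844975.8.
Remaining total for class B: 992730.6 − 844975.8 = 147754.8.
Divide by its size: 147754.8 / 72236 = 2.045... → 2.0.

2.0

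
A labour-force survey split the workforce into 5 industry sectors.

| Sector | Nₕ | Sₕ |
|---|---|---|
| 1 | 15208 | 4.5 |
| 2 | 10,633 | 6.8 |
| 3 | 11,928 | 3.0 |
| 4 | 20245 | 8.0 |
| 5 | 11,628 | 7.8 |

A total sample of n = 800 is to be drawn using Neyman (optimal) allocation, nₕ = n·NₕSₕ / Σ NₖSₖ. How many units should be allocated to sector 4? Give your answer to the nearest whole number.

Σ NₕSₕ = 15208·4.5 + 10633·6.8 + 11928·3.0 + 20245·8.0 + 11628·7.8 = 429182.8.
Share for 4: 161960/429182.8 = 0.37737.
n_4 = 800 × 0.37737 = 301.895... → 302.

302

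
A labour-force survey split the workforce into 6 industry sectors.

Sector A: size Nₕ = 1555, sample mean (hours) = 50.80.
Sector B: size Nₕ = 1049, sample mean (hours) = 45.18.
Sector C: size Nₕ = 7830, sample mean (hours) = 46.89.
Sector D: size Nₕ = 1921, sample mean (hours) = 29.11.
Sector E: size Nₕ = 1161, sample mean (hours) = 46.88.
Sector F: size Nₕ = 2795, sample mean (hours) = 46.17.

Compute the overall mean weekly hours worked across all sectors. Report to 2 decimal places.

x̄_st = (Σ Nₕx̄ₕ) / (Σ Nₕ) = (1555·50.80 + 1049·45.18 + 7830·46.89 + 1921·29.11 + 1161·46.88 + 2795·46.17) / 16311
= 732929.66 / 16311 = 44.9347... → 44.93.

44.93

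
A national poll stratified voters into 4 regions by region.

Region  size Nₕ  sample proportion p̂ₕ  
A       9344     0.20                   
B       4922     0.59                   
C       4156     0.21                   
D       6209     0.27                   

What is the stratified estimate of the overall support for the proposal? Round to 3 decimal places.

0.297

Wₕ = Nₕ/N with N = 24631: 0.3794, 0.1998, 0.1687, 0.2521.
p̂_st = 0.3794·0.20 + 0.1998·0.59 + 0.1687·0.21 + 0.2521·0.27 ≈ 0.29727... → 0.297.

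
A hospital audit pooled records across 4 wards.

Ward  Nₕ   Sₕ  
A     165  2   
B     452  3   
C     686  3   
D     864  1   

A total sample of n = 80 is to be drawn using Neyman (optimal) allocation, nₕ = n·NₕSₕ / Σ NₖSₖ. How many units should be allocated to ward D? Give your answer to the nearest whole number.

15

A: NₕSₕ = 165·2 = 330
B: NₕSₕ = 452·3 = 1356
C: NₕSₕ = 686·3 = 2058
D: NₕSₕ = 864·1 = 864
Σ NₕSₕ = 4608.
n_D = 80·864/4608 = 15 → 15.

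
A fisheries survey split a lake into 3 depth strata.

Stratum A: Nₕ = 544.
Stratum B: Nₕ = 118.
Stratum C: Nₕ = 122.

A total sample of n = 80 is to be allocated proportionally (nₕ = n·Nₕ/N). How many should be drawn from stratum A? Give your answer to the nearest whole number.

Share of stratum A = 544/784 = 0.69388.
Allocate 80 × 0.69388 = 55.510... → 56.

56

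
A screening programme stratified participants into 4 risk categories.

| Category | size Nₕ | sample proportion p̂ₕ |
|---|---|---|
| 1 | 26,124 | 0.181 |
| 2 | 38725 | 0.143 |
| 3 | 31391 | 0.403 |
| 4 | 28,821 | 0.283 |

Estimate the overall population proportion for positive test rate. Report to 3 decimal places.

0.248

N = 26124 + 38725 + 31391 + 28821 = 125061.
Overall proportion = Σ (Nₕ/N)·p̂ₕ.
Σ Nₕp̂ₕ = 4728.444 + 5537.675 + 12650.573 + 8156.343 = 31073.035.
31073.035 / 125061 = 0.24846... → 0.248.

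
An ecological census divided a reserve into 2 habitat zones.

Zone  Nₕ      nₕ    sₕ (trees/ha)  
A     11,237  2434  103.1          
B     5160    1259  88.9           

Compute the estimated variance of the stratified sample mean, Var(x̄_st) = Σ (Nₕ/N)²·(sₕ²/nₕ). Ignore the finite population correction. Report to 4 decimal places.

N = 16397; Wₕ = Nₕ/N.
zone A: (11237/16397)²·103.1²/2434 = 2.0510145
zone B: (5160/16397)²·88.9²/1259 = 0.6216535
Sum = 2.6726680 → 2.6727.

2.6727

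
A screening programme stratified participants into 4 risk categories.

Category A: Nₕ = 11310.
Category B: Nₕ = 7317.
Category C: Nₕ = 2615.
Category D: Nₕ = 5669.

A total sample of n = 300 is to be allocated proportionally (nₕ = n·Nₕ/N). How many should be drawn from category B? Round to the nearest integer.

N = 11310 + 7317 + 2615 + 5669 = 26911.
n_B = 300·7317/26911 = 81.569... → 82.

82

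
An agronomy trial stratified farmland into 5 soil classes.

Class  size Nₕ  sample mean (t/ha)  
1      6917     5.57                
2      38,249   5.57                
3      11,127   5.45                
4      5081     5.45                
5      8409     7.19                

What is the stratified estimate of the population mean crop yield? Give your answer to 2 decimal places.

N = 69783; weights Wₕ = Nₕ/N = (0.0991, 0.5481, 0.1595, 0.0728, 0.1205).
x̄_st = Σ Wₕ·x̄ₕ = 0.0991·5.57 + 0.5481·5.57 + 0.1595·5.45 + 0.0728·5.45 + 0.1205·7.19 ≈ 5.7373...
→ 5.74.

5.74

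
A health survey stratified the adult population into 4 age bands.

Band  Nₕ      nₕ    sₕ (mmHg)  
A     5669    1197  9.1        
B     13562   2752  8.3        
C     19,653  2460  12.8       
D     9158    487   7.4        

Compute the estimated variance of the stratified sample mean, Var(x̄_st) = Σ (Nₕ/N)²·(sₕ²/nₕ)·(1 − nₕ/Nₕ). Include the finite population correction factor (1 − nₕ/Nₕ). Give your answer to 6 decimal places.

N = 48042. Term for each stratum: Wₕ²sₕ²/nₕ·(1−nₕ/Nₕ).
Var(x̄_st) = 0.000759897 + 0.001590066 + 0.009750417 + 0.003868674 = 0.015969054 → 0.015969.

0.015969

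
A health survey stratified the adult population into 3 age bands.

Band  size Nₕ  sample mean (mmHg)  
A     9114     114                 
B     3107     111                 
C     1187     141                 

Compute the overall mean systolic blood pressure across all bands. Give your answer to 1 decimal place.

N = 13408; weights Wₕ = Nₕ/N = (0.6797, 0.2317, 0.0885).
x̄_st = Σ Wₕ·x̄ₕ = 0.6797·114 + 0.2317·111 + 0.0885·141 ≈ 115.695...
→ 115.7.

115.7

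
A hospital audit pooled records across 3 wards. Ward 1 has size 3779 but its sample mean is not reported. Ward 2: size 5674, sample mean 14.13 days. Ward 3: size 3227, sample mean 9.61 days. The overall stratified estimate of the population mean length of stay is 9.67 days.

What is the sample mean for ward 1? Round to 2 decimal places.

Σ Nₕx̄ₕ = N·μ, so 3779·x̄_1 = 12680·9.67 − (5674·14.13 + 3227·9.61).
= 122615.6 − 111185.09 = 11430.51.
x̄_1 = 11430.51 / 3779 = 3.0247... → 3.02.

3.02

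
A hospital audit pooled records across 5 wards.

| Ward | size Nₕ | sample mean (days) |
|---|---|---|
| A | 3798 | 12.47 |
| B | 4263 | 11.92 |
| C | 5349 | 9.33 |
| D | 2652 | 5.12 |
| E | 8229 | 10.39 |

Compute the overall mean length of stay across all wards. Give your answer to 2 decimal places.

N = 24291; weights Wₕ = Nₕ/N = (0.1564, 0.1755, 0.2202, 0.1092, 0.3388).
x̄_st = Σ Wₕ·x̄ₕ = 0.1564·12.47 + 0.1755·11.92 + 0.2202·9.33 + 0.1092·5.12 + 0.3388·10.39 ≈ 10.1750...
→ 10.17.

10.17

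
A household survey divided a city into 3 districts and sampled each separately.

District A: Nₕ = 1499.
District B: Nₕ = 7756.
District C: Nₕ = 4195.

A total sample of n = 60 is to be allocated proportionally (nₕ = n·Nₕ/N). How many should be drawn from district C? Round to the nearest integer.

19

Share of district C = 4195/13450 = 0.31190.
Allocate 60 × 0.31190 = 18.714... → 19.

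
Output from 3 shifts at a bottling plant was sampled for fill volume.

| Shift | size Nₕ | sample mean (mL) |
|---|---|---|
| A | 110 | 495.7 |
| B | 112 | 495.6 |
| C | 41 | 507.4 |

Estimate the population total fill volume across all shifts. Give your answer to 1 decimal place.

130837.6

Estimate total by summing Nₕ·x̄ₕ over strata.
110·495.7 + 112·495.6 + 41·507.4 = 54527 + 55507.2 + 20803.4 = 130837.6.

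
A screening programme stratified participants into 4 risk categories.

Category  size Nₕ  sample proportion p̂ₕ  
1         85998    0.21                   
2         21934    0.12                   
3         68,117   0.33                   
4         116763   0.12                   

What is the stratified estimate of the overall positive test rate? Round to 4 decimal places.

N = 85998 + 21934 + 68117 + 116763 = 292812.
Overall proportion = Σ (Nₕ/N)·p̂ₕ.
Σ Nₕp̂ₕ = 18059.58 + 2632.08 + 22478.61 + 14011.56 = 57181.83.
57181.83 / 292812 = 0.195285... → 0.1953.

0.1953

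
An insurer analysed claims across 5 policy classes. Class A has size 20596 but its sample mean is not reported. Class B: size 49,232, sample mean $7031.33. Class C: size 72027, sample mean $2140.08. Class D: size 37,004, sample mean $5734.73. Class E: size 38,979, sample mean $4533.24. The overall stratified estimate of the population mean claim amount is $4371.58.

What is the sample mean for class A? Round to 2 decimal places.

3062.59

Σ Nₕx̄ₕ = N·μ, so 20596·x̄_A = 217838·4371.58 − (49232·7031.33 + 72027·2140.08 + 37004·5734.73 + 38979·4533.24).
= 952296244.04 − 889219091.6 = 63077152.44.
x̄_A = 63077152.44 / 20596 = 3062.5924... → 3062.59.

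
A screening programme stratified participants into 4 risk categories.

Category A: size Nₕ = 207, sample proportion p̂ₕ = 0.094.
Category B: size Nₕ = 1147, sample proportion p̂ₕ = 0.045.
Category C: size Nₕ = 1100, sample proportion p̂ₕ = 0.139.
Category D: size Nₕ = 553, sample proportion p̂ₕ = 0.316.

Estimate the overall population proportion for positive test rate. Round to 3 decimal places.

0.133

N = 207 + 1147 + 1100 + 553 = 3007.
Overall proportion = Σ (Nₕ/N)·p̂ₕ.
Σ Nₕp̂ₕ = 19.458 + 51.615 + 152.9 + 174.748 = 398.721.
398.721 / 3007 = 0.13260... → 0.133.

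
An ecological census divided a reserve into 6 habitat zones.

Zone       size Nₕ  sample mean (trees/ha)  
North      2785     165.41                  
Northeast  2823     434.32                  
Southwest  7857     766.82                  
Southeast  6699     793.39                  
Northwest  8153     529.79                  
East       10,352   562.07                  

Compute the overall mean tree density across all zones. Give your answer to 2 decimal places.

599.05

N = 2785 + 2823 + 7857 + 6699 + 8153 + 10352 = 38669.
Overall mean = Σ (Nₕ/N)·x̄ₕ — weight by population share, not a simple average.
Σ Nₕx̄ₕ = 2785·165.41 + 2823·434.32 + 7857·766.82 + 6699·793.39 + 8153·529.79 + 10352·562.07 = 460666.85 + 1226085.36 + 6024904.74 + 5314919.61 + 4319377.87 + 5818548.64 = 23164503.07.
Divide by N: 23164503.07 / 38669 = 599.0458... → 599.05.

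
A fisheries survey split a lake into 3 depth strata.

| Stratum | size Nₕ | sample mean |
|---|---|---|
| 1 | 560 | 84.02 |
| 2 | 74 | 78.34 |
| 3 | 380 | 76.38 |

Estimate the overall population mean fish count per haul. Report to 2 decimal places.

80.74

N = 560 + 74 + 380 = 1014.
Overall mean = Σ (Nₕ/N)·x̄ₕ — weight by population share, not a simple average.
Σ Nₕx̄ₕ = 560·84.02 + 74·78.34 + 380·76.38 = 47051.2 + 5797.16 + 29024.4 = 81872.76.
Divide by N: 81872.76 / 1014 = 80.7424... → 80.74.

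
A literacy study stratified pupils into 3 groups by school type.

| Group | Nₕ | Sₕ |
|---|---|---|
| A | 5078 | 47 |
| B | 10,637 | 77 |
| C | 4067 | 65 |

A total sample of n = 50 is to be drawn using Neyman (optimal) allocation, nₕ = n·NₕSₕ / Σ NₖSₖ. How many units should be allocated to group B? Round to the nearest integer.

A: NₕSₕ = 5078·47 = 238666
B: NₕSₕ = 10637·77 = 819049
C: NₕSₕ = 4067·65 = 264355
Σ NₕSₕ = 1322070.
n_B = 50·819049/1322070 = 30.976... → 31.

31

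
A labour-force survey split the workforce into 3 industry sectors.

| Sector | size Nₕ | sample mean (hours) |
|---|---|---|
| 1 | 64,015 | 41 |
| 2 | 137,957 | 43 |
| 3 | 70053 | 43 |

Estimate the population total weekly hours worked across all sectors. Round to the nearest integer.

11569045

Population total = Σ Nₕ·x̄ₕ (each stratum's size times its mean).
64015·41 + 137957·43 + 70053·43 = 2624615 + 5932151 + 3012279 = 11569045.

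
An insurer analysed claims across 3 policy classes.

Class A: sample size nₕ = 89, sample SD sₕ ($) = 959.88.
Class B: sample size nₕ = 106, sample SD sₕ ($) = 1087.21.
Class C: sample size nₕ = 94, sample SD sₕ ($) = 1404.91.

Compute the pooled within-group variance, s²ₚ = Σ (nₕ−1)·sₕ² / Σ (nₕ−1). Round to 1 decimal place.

Degrees of freedom: 88 + 105 + 93 = 286.
Σ(nₕ−1)sₕ² = 88·921369.6144 + 105·1182025.5841 + 93·1973772.1081 = 388754018.451.
s²ₚ = 388754018.451 / 286 = 1359279.785... → 1359279.8.

1359279.8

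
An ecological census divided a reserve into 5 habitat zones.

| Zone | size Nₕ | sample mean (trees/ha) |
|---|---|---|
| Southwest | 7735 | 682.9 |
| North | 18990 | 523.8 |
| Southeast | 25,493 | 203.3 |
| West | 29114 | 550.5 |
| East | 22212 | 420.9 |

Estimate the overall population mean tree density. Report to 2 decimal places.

442.21

N = 7735 + 18990 + 25493 + 29114 + 22212 = 103544.
Weight each subgroup mean by Nₕ/N and sum.
Σ Nₕx̄ₕ = 7735·682.9 + 18990·523.8 + 25493·203.3 + 29114·550.5 + 22212·420.9 = 5282231.5 + 9946962 + 5182726.9 + 16027257 + 9349030.8 = 45788208.2.
Divide by N: 45788208.2 / 103544 = 442.2102... → 442.21.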